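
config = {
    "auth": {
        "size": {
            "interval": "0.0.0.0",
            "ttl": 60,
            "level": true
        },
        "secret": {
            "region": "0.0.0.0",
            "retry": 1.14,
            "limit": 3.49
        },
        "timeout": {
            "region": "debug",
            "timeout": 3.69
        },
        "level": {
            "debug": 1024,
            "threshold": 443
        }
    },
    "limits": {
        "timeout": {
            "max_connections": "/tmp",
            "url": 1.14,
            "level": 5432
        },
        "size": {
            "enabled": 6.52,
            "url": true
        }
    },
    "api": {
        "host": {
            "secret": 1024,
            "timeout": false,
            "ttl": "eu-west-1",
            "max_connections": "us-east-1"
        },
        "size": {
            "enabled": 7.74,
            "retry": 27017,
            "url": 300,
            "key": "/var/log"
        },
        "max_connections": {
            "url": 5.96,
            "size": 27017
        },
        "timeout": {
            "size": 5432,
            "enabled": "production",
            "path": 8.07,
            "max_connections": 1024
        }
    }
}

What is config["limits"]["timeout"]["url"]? 1.14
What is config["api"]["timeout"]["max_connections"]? 1024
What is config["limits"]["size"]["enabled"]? 6.52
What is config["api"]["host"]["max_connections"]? "us-east-1"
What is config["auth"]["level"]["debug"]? 1024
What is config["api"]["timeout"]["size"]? 5432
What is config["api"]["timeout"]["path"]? 8.07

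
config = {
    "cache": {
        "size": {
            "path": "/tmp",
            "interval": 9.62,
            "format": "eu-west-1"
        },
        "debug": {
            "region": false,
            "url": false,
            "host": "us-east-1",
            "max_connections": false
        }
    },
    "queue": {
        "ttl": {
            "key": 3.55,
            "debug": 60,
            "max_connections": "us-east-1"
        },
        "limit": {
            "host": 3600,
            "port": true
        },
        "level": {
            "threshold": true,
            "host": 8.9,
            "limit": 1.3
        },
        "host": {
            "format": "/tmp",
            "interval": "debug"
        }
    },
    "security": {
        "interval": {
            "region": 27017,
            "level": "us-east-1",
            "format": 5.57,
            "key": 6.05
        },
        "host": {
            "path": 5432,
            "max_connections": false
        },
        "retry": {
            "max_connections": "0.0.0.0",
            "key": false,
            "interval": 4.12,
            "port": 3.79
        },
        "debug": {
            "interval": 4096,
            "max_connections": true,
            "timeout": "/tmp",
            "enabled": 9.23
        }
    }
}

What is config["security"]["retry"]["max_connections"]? "0.0.0.0"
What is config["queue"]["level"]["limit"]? 1.3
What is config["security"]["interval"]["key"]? 6.05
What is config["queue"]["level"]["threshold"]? True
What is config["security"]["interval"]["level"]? "us-east-1"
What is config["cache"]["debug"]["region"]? False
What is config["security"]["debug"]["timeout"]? "/tmp"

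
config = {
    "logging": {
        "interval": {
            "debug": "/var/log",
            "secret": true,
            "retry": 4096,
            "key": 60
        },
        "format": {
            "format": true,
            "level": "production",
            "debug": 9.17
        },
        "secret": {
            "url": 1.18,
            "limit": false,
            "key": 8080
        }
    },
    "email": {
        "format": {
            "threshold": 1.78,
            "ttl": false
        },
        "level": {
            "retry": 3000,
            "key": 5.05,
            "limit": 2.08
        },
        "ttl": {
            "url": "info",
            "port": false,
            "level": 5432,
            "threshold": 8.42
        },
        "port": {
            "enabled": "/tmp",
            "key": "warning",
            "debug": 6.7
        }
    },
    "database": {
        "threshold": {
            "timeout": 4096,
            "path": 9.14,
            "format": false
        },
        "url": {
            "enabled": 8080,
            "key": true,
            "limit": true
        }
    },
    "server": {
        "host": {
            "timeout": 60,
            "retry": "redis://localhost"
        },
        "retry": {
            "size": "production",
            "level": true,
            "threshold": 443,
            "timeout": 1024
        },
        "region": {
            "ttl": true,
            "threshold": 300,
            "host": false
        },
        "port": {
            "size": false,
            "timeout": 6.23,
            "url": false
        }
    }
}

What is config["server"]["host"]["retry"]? "redis://localhost"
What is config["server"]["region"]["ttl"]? True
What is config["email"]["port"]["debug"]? 6.7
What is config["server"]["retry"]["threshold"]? 443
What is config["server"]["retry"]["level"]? True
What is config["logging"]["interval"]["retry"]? 4096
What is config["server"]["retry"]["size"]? "production"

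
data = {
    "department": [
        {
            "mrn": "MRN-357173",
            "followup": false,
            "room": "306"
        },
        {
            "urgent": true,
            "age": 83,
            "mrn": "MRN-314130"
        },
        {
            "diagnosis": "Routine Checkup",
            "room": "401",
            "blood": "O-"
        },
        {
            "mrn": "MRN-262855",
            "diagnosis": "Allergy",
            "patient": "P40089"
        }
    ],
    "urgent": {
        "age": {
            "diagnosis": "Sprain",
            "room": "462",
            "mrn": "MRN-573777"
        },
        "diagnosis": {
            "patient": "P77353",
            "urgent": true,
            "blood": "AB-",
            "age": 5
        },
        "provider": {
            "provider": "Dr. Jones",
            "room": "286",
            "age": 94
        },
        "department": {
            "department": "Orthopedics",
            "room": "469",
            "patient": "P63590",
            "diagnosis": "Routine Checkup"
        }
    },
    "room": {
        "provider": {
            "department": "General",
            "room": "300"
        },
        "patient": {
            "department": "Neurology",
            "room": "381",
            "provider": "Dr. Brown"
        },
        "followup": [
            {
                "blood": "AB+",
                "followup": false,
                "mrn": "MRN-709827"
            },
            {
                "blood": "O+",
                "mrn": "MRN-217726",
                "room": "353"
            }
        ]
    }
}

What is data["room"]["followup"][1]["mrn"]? "MRN-217726"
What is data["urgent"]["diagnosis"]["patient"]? "P77353"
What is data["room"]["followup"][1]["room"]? "353"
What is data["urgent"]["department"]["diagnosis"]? "Routine Checkup"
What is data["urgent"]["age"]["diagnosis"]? "Sprain"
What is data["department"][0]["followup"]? False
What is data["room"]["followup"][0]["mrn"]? "MRN-709827"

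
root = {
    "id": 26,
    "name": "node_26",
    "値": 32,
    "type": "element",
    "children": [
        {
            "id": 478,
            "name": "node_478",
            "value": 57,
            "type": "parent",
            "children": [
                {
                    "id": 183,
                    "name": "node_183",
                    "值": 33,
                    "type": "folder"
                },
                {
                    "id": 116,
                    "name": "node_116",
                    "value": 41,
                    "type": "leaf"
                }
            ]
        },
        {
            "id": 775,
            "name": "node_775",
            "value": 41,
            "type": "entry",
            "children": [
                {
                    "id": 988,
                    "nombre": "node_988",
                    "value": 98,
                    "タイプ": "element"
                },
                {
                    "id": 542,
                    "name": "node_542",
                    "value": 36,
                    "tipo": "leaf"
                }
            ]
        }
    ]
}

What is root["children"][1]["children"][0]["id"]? 988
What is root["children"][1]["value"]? 41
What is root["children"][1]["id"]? 775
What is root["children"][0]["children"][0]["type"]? "folder"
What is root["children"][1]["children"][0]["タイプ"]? "element"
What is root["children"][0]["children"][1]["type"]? "leaf"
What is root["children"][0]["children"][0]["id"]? 183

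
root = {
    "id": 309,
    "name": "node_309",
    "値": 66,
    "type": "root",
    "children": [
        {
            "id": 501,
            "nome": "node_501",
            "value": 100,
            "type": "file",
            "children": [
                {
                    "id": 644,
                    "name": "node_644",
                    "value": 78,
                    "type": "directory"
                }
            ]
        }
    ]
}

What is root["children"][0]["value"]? 100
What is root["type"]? "root"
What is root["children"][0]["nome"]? "node_501"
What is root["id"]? 309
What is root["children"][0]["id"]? 501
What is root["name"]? "node_309"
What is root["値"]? 66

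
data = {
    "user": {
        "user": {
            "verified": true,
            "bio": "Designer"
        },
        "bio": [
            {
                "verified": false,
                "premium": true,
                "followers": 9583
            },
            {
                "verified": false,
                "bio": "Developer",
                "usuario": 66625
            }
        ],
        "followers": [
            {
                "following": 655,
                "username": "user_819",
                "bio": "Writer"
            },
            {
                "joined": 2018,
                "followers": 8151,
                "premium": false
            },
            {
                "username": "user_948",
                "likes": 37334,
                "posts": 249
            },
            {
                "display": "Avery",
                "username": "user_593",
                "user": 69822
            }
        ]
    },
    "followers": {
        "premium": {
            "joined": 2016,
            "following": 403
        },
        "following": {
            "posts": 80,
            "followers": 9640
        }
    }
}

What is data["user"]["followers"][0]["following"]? 655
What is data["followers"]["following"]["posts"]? 80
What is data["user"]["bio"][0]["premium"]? True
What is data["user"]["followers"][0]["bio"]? "Writer"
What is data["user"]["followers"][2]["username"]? "user_948"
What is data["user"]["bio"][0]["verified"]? False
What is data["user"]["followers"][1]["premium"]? False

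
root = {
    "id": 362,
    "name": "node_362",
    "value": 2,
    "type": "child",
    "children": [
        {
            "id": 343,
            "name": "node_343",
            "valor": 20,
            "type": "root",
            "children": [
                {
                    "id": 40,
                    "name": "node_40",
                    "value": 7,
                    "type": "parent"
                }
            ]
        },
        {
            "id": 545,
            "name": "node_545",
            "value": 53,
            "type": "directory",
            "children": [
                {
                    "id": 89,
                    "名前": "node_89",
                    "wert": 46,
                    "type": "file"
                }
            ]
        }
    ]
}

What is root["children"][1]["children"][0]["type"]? "file"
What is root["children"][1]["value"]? 53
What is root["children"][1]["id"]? 545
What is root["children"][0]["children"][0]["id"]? 40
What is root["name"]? "node_362"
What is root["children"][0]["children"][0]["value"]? 7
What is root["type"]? "child"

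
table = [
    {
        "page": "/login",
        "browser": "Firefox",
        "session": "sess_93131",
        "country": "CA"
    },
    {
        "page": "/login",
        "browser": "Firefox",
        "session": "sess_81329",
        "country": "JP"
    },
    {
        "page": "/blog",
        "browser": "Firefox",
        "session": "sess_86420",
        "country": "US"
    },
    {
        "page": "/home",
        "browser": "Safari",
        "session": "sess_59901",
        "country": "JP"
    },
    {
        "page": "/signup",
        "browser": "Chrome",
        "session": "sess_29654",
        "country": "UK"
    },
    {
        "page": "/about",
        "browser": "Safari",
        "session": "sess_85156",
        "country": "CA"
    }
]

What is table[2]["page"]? "/blog"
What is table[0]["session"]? "sess_93131"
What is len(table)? 6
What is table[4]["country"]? "UK"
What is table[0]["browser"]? "Firefox"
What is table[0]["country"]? "CA"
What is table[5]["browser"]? "Safari"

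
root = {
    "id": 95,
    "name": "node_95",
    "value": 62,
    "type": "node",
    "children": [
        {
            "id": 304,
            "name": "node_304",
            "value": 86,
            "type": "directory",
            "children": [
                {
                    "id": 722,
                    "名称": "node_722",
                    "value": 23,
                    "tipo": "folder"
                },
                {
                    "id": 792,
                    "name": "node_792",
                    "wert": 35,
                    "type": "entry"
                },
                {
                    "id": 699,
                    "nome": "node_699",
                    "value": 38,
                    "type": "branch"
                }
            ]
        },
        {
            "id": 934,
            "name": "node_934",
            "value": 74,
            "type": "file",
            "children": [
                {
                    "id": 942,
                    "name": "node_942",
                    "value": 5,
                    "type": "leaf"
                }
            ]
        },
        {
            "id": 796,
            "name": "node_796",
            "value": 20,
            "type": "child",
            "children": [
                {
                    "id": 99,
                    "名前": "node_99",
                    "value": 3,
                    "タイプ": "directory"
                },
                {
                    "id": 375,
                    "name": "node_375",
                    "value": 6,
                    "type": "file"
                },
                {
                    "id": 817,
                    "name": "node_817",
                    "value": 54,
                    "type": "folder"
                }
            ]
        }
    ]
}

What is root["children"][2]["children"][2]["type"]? "folder"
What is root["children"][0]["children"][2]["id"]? 699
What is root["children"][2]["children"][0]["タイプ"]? "directory"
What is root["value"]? 62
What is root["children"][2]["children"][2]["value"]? 54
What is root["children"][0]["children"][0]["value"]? 23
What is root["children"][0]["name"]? "node_304"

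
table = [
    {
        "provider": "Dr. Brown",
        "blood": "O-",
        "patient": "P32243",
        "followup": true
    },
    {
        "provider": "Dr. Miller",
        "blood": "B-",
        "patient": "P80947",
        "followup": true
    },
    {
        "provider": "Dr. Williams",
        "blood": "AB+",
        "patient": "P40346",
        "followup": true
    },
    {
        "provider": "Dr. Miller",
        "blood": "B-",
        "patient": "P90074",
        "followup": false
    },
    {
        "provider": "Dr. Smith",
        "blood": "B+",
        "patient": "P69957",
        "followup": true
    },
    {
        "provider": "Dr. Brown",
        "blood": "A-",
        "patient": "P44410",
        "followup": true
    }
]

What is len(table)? 6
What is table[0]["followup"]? True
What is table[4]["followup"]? True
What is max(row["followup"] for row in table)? True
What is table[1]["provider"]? "Dr. Miller"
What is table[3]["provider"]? "Dr. Miller"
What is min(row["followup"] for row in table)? False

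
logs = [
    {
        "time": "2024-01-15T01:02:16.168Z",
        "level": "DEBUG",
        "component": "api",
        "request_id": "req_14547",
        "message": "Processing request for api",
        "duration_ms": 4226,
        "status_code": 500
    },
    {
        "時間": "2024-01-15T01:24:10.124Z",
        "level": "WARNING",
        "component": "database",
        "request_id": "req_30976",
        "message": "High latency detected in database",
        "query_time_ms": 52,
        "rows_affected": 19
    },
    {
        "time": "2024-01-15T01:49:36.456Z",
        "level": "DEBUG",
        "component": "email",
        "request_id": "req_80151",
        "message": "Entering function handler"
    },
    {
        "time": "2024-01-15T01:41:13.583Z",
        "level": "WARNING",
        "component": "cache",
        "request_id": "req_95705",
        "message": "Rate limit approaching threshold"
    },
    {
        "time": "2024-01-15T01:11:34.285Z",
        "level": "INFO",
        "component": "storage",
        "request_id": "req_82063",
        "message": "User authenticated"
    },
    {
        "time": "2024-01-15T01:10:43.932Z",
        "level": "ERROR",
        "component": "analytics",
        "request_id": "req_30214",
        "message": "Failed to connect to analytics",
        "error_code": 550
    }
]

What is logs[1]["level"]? "WARNING"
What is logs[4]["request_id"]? "req_82063"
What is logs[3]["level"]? "WARNING"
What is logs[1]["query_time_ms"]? 52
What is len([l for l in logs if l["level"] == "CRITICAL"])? 0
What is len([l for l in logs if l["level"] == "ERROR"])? 1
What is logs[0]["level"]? "DEBUG"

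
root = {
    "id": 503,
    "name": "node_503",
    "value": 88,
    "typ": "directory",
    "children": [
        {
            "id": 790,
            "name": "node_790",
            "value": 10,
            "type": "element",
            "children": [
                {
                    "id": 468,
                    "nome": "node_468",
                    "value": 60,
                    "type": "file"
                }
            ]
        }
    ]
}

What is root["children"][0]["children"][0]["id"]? 468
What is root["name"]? "node_503"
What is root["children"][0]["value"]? 10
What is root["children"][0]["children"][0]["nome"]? "node_468"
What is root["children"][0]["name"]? "node_790"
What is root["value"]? 88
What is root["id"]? 503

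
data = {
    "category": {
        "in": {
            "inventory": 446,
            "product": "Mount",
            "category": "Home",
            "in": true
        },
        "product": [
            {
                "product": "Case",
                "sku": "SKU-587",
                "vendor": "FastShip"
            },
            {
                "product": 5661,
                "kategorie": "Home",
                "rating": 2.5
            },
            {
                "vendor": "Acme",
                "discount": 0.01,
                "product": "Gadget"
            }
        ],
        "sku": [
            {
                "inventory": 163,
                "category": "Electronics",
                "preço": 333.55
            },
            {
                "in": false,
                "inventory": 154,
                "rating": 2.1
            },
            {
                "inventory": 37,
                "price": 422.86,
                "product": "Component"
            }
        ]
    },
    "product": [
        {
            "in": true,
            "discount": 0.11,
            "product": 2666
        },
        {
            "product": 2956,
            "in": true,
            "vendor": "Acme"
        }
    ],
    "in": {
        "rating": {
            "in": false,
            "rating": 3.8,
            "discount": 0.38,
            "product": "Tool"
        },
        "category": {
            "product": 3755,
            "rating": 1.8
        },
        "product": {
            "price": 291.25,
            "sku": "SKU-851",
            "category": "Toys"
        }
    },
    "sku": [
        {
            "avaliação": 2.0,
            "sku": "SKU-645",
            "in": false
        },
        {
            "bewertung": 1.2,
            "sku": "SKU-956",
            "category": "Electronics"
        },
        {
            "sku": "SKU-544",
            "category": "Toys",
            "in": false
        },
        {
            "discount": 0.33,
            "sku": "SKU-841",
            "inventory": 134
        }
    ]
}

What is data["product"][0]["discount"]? 0.11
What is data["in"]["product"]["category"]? "Toys"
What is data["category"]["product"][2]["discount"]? 0.01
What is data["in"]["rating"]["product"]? "Tool"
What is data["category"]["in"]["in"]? True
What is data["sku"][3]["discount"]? 0.33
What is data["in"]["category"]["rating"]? 1.8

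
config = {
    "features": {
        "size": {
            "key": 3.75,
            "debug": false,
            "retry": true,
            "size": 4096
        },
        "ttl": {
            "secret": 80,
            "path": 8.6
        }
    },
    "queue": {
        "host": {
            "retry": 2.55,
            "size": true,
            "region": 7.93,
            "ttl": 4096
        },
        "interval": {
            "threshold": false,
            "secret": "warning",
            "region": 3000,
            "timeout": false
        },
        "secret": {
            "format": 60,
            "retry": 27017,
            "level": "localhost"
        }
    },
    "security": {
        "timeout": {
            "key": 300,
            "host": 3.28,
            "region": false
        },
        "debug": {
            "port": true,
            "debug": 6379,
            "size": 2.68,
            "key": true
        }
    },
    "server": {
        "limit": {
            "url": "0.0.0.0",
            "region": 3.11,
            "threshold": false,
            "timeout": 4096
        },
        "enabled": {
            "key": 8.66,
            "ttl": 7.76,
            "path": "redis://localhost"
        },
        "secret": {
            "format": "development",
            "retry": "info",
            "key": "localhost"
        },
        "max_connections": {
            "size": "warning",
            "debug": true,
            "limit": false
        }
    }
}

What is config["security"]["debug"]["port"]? True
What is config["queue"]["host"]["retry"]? 2.55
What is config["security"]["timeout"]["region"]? False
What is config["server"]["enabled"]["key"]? 8.66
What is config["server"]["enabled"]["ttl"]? 7.76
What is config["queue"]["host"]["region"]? 7.93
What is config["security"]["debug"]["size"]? 2.68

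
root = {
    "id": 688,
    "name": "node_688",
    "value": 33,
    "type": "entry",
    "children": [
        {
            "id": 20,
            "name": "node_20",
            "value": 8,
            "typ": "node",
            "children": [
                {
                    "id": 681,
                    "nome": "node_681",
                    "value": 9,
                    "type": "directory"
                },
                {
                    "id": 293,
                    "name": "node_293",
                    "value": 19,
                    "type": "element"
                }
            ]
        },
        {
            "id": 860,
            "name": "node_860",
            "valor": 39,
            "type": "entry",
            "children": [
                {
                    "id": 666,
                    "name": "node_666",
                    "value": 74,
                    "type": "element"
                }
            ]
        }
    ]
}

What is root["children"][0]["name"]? "node_20"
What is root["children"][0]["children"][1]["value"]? 19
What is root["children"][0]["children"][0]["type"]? "directory"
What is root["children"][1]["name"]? "node_860"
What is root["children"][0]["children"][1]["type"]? "element"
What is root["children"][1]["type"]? "entry"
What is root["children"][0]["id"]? 20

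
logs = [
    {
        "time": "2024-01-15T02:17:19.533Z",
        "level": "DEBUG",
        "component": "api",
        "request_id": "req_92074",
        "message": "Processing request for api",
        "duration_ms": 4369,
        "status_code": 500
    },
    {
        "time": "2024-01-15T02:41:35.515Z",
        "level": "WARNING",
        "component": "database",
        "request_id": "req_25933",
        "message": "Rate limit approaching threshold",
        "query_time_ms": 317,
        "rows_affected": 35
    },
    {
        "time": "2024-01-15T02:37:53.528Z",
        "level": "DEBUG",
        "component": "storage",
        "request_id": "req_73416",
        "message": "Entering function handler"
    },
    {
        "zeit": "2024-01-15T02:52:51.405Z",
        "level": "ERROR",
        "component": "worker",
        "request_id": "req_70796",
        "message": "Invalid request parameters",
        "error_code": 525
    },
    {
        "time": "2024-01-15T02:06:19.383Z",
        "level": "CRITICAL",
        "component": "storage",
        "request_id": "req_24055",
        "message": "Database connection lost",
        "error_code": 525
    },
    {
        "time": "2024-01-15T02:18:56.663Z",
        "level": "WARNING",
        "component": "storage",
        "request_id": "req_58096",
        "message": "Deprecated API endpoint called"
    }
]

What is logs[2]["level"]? "DEBUG"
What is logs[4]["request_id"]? "req_24055"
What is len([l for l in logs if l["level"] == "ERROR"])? 1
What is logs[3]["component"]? "worker"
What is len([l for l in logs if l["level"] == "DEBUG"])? 2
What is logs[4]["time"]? "2024-01-15T02:06:19.383Z"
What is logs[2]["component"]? "storage"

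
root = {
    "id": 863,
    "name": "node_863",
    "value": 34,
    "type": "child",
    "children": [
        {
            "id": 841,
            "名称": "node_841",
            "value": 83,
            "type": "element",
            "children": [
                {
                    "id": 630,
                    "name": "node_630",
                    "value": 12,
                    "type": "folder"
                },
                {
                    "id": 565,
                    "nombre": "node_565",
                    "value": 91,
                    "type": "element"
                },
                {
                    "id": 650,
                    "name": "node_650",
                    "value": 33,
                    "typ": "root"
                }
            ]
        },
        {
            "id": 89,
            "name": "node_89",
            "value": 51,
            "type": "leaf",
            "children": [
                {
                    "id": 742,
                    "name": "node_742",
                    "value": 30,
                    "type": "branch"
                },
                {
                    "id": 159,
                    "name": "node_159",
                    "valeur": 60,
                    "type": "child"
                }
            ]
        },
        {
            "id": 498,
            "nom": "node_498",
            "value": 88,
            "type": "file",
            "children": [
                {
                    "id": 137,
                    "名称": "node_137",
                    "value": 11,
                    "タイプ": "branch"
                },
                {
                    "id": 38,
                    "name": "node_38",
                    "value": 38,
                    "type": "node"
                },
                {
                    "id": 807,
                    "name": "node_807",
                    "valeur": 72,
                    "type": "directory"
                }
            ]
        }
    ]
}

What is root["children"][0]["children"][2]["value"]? 33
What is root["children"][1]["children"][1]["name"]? "node_159"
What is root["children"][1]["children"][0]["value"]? 30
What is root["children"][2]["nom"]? "node_498"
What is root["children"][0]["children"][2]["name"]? "node_650"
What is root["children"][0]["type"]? "element"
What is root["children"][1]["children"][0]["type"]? "branch"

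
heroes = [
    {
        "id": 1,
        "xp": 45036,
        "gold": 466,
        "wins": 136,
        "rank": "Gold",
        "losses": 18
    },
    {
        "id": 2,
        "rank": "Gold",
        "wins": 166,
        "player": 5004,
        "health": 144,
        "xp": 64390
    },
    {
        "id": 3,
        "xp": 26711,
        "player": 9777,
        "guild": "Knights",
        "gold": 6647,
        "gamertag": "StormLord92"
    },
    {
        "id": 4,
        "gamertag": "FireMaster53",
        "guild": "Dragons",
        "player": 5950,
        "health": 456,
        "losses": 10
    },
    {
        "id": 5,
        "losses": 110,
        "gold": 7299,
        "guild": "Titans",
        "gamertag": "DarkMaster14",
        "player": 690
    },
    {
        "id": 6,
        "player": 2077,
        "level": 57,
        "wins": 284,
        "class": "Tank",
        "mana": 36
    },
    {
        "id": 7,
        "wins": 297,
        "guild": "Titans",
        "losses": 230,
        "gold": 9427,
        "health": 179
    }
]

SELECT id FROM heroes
[1, 2, 3, 4, 5, 6, 7]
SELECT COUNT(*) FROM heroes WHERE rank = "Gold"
2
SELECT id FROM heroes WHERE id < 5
[1, 2, 3, 4]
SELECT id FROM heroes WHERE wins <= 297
[1, 2, 6, 7]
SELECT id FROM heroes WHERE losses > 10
[1, 5, 7]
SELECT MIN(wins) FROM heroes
136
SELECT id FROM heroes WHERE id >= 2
[2, 3, 4, 5, 6, 7]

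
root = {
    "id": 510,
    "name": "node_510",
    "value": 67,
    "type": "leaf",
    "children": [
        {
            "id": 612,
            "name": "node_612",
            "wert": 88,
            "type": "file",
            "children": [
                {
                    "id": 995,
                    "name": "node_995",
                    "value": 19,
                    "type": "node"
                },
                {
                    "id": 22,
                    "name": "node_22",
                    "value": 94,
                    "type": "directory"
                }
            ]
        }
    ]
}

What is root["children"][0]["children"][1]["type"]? "directory"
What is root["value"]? 67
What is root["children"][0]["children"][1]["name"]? "node_22"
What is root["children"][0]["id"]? 612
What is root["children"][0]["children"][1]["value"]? 94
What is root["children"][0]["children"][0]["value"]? 19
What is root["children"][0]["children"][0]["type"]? "node"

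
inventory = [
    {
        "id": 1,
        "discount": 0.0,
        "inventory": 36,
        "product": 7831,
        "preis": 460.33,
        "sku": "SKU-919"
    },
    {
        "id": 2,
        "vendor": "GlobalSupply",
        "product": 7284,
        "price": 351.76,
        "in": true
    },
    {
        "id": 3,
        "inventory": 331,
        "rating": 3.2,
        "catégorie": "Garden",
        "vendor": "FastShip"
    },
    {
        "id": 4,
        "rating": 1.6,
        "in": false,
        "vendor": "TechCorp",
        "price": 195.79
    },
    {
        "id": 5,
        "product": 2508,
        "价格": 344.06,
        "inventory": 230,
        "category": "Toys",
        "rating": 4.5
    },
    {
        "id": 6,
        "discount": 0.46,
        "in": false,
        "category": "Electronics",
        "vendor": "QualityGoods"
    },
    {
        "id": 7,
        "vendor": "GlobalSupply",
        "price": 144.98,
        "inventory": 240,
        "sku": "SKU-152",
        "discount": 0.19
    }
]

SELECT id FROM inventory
[1, 2, 3, 4, 5, 6, 7]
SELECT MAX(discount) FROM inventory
0.46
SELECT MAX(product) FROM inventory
7831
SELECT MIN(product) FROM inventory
2508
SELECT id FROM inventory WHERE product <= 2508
[5]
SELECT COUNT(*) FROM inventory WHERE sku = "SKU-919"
1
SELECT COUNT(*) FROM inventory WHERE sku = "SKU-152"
1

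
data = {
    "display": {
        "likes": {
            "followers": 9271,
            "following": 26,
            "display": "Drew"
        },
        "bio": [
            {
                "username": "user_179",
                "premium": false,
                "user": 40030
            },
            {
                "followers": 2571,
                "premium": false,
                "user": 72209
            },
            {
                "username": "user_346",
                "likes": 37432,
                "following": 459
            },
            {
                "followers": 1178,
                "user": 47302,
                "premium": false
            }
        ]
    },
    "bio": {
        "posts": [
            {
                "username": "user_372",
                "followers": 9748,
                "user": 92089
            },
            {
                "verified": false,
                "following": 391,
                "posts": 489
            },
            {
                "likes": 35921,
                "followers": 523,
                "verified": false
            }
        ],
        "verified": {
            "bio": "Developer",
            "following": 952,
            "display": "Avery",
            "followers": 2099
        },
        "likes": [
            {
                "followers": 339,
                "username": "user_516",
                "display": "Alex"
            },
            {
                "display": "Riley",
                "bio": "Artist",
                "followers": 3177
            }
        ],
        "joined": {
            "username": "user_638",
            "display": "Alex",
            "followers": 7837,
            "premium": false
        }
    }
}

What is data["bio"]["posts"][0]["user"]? 92089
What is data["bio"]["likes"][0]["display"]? "Alex"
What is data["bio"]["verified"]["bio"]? "Developer"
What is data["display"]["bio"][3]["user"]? 47302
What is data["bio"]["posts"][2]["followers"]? 523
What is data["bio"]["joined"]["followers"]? 7837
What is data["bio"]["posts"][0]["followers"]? 9748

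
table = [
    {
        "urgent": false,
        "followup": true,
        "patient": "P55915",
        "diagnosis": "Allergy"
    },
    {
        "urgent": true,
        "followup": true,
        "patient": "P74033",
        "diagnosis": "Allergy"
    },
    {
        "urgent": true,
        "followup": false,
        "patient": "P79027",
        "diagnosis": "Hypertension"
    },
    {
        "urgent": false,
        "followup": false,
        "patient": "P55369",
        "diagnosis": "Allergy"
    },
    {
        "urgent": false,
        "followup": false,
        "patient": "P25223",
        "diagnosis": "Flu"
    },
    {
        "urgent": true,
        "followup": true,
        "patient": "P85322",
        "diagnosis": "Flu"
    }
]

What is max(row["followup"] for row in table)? True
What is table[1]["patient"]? "P74033"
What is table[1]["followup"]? True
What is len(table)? 6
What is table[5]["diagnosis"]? "Flu"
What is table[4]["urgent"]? False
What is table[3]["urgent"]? False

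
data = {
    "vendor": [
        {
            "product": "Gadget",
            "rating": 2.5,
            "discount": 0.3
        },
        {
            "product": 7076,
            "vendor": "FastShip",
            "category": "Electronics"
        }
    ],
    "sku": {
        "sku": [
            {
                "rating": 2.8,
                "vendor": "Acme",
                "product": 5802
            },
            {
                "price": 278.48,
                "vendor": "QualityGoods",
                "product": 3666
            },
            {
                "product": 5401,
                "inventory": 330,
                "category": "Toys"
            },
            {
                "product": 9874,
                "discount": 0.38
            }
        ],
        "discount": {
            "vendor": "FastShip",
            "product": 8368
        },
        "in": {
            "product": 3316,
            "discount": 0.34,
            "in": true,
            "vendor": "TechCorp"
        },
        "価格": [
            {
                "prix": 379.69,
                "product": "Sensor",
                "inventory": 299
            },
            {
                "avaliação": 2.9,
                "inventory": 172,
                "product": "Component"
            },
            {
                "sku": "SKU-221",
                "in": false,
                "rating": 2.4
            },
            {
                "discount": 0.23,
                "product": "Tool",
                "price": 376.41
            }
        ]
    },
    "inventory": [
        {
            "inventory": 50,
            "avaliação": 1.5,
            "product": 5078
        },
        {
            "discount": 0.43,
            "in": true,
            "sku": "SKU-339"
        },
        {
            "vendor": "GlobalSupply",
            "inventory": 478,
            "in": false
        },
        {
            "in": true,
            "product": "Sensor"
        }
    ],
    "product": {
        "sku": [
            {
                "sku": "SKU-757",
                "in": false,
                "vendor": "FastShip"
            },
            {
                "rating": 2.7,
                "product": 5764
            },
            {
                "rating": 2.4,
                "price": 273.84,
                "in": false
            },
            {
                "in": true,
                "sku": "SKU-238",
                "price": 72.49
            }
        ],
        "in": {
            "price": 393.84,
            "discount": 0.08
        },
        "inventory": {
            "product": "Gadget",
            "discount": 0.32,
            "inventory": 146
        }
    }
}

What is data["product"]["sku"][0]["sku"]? "SKU-757"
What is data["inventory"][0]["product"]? 5078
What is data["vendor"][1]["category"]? "Electronics"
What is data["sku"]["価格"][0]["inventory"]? 299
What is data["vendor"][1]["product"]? 7076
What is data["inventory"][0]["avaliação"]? 1.5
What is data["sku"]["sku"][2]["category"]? "Toys"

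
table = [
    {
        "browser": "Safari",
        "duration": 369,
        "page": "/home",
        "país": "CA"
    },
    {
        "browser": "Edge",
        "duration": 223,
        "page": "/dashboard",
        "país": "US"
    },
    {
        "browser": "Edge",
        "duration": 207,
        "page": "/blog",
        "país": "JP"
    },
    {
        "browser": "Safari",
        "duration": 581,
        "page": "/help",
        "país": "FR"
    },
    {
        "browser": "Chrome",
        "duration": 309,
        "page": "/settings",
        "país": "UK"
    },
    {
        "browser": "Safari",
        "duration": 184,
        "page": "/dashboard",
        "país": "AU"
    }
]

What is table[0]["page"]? "/home"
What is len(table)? 6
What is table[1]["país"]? "US"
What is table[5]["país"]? "AU"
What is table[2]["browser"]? "Edge"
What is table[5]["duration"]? 184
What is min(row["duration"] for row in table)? 184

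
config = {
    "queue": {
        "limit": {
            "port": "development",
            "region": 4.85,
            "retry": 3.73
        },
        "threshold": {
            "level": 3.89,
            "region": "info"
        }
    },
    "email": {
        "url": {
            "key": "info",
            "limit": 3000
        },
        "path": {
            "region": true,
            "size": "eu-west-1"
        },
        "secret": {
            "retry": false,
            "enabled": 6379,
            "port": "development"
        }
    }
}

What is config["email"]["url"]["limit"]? 3000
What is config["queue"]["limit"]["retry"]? 3.73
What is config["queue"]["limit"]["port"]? "development"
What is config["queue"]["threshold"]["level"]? 3.89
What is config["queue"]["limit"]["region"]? 4.85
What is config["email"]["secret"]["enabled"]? 6379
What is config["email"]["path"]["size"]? "eu-west-1"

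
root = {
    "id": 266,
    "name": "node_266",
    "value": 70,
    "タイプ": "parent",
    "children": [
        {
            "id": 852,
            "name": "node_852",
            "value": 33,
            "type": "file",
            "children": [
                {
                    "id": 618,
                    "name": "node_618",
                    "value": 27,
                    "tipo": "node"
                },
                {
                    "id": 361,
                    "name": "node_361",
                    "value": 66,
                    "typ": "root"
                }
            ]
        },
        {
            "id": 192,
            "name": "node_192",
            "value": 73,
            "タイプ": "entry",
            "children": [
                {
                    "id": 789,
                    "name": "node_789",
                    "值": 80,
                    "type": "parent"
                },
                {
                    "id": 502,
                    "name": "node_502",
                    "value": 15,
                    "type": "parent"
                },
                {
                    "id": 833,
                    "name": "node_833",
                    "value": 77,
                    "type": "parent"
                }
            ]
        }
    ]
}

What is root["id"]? 266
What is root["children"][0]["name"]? "node_852"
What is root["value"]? 70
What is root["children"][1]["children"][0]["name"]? "node_789"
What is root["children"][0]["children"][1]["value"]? 66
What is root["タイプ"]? "parent"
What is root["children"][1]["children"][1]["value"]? 15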